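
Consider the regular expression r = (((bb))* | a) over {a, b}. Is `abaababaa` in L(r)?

no

Neither ((bb))* nor a matches abaababaa.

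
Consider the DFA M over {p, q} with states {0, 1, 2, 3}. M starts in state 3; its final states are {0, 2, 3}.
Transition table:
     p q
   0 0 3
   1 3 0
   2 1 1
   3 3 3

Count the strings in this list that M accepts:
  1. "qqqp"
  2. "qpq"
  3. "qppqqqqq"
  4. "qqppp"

4

"qqqp": accepted
"qpq": accepted
"qppqqqqq": accepted
"qqppp": accepted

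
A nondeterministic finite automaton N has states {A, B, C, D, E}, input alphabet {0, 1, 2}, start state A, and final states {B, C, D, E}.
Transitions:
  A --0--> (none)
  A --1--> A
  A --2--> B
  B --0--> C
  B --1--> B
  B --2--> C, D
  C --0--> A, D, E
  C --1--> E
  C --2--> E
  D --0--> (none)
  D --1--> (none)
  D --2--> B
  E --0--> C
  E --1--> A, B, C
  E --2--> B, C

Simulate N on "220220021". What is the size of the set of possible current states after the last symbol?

4

Start: {A}
read 2: {B}
read 2: {C, D}
read 0: {A, D, E}
read 2: {B, C}
read 2: {C, D, E}
read 0: {A, C, D, E}
read 0: {A, C, D, E}
read 2: {B, C, E}
read 1: {A, B, C, E}
Final reachable set {A, B, C, E} has 4 states.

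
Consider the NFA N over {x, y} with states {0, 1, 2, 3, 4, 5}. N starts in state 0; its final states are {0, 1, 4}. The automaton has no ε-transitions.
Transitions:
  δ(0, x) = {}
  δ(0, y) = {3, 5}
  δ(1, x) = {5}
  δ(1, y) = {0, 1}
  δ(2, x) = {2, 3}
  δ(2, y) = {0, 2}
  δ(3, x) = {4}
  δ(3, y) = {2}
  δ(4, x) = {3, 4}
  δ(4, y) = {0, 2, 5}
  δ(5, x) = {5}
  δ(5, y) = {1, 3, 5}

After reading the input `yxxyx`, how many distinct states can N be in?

4

Start: {0}
read y: {3, 5}
read x: {4, 5}
read x: {3, 4, 5}
read y: {0, 1, 2, 3, 5}
read x: {2, 3, 4, 5}
Final reachable set {2, 3, 4, 5} has 4 states.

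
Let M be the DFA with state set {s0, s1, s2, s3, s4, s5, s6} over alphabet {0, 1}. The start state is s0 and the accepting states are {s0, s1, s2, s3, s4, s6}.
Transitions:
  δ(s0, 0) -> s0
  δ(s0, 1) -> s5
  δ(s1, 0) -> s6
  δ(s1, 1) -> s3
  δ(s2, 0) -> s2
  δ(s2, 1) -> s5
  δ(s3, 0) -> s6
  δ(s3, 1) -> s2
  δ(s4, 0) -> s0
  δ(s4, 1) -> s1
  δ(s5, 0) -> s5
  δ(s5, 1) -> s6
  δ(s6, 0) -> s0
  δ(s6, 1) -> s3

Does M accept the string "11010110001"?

s0 --1--> s5
s5 --1--> s6
s6 --0--> s0
s0 --1--> s5
s5 --0--> s5
s5 --1--> s6
s6 --1--> s3
s3 --0--> s6
s6 --0--> s0
s0 --0--> s0
s0 --1--> s5
End in state s5, which is not an accepting state.

rejected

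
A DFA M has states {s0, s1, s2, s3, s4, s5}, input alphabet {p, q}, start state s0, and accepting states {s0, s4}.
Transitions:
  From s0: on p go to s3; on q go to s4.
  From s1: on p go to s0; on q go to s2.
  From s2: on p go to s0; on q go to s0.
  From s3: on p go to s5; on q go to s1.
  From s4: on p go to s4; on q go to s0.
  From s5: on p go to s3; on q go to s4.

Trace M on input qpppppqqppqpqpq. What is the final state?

s4

s0 --q--> s4
s4 --p--> s4
s4 --p--> s4
s4 --p--> s4
s4 --p--> s4
s4 --p--> s4
s4 --q--> s0
s0 --q--> s4
s4 --p--> s4
s4 --p--> s4
s4 --q--> s0
s0 --p--> s3
s3 --q--> s1
s1 --p--> s0
s0 --q--> s4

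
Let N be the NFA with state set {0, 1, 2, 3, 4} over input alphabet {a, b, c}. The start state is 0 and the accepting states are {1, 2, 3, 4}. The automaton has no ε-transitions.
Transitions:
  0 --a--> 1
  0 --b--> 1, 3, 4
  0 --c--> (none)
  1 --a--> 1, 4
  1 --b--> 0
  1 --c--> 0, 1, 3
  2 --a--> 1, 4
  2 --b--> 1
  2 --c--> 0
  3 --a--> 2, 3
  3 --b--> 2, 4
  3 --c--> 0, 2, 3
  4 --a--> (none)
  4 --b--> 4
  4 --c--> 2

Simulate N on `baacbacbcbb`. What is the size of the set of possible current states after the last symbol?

Start: {0}
read b: {1, 3, 4}
read a: {1, 2, 3, 4}
read a: {1, 2, 3, 4}
read c: {0, 1, 2, 3}
read b: {0, 1, 2, 3, 4}
read a: {1, 2, 3, 4}
read c: {0, 1, 2, 3}
read b: {0, 1, 2, 3, 4}
read c: {0, 1, 2, 3}
read b: {0, 1, 2, 3, 4}
read b: {0, 1, 2, 3, 4}
Final reachable set {0, 1, 2, 3, 4} has 5 states.

5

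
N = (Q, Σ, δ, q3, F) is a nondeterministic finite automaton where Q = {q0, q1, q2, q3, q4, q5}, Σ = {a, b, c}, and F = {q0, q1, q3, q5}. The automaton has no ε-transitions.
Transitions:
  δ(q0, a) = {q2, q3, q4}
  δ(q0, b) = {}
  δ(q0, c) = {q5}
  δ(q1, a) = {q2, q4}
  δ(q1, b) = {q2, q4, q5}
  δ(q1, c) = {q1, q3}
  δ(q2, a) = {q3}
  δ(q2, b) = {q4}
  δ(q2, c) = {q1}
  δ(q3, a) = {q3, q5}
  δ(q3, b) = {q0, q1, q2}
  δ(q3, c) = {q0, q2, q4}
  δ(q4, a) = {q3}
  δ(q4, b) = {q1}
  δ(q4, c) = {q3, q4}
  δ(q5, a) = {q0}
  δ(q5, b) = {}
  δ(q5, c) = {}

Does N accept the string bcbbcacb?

Start: {q3}
read b: {q0, q1, q2}
read c: {q1, q3, q5}
read b: {q0, q1, q2, q4, q5}
read b: {q1, q2, q4, q5}
read c: {q1, q3, q4}
read a: {q2, q3, q4, q5}
read c: {q0, q1, q2, q3, q4}
read b: {q0, q1, q2, q4, q5}
Reachable ∩ accepting = {q0, q1, q5} — nonempty.

accepted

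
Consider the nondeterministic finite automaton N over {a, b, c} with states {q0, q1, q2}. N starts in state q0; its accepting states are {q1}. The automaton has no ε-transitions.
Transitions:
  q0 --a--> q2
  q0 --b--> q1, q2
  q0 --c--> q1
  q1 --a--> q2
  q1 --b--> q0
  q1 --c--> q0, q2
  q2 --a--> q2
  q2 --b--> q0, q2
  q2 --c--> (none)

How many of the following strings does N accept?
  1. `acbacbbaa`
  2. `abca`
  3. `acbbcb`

`acbacbbaa`: rejected
`abca`: rejected
`acbbcb`: rejected

0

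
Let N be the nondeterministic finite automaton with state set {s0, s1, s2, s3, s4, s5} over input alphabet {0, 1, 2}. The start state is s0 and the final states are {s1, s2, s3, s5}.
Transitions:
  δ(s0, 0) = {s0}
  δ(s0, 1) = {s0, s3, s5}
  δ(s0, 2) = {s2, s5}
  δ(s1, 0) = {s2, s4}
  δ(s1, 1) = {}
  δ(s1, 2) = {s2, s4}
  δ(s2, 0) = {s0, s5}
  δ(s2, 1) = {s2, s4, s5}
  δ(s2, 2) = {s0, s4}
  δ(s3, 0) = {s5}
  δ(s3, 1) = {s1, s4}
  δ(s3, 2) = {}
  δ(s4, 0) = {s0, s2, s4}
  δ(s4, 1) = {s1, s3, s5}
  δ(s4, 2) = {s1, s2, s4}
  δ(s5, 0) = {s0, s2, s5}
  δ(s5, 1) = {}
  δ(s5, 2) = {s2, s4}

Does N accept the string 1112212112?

Start: {s0}
read 1: {s0, s3, s5}
read 1: {s0, s1, s3, s4, s5}
read 1: {s0, s1, s3, s4, s5}
read 2: {s1, s2, s4, s5}
read 2: {s0, s1, s2, s4}
read 1: {s0, s1, s2, s3, s4, s5}
read 2: {s0, s1, s2, s4, s5}
read 1: {s0, s1, s2, s3, s4, s5}
read 1: {s0, s1, s2, s3, s4, s5}
read 2: {s0, s1, s2, s4, s5}
Reachable ∩ accepting = {s1, s2, s5} — nonempty.

accepted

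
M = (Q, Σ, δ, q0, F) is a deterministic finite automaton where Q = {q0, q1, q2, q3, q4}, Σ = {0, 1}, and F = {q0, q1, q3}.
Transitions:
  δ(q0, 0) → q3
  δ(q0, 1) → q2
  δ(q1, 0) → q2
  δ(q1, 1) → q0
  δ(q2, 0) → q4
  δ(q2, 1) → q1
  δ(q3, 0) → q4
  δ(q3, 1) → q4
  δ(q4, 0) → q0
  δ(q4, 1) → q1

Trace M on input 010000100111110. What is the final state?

q2

q0 --0--> q3
q3 --1--> q4
q4 --0--> q0
q0 --0--> q3
q3 --0--> q4
q4 --0--> q0
q0 --1--> q2
q2 --0--> q4
q4 --0--> q0
q0 --1--> q2
q2 --1--> q1
q1 --1--> q0
q0 --1--> q2
q2 --1--> q1
q1 --0--> q2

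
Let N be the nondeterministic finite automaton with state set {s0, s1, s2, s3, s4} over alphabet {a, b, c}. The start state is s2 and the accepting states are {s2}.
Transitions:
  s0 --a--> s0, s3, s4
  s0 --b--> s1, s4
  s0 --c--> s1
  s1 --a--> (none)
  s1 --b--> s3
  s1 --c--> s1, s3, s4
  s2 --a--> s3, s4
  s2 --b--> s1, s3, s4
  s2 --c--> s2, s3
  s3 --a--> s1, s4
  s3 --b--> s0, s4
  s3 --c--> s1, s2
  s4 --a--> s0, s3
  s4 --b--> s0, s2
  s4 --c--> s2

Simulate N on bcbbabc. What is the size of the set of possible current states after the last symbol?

4

Start: {s2}
read b: {s1, s3, s4}
read c: {s1, s2, s3, s4}
read b: {s0, s1, s2, s3, s4}
read b: {s0, s1, s2, s3, s4}
read a: {s0, s1, s3, s4}
read b: {s0, s1, s2, s3, s4}
read c: {s1, s2, s3, s4}
Final reachable set {s1, s2, s3, s4} has 4 states.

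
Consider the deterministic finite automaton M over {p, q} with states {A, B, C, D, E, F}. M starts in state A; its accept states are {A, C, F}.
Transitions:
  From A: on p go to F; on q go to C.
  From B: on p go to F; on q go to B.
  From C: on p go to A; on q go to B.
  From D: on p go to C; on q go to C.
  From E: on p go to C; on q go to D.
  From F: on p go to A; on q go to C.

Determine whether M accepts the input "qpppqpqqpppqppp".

A --q--> C
C --p--> A
A --p--> F
F --p--> A
A --q--> C
C --p--> A
A --q--> C
C --q--> B
B --p--> F
F --p--> A
A --p--> F
F --q--> C
C --p--> A
A --p--> F
F --p--> A
End in state A, which is an accepting state.

accepted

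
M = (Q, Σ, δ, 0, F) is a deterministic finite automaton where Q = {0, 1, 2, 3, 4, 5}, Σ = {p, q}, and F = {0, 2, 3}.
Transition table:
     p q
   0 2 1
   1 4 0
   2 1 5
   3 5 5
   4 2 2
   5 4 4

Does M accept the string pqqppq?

accepted

0 --p--> 2
2 --q--> 5
5 --q--> 4
4 --p--> 2
2 --p--> 1
1 --q--> 0
End in state 0, which is an accepting state.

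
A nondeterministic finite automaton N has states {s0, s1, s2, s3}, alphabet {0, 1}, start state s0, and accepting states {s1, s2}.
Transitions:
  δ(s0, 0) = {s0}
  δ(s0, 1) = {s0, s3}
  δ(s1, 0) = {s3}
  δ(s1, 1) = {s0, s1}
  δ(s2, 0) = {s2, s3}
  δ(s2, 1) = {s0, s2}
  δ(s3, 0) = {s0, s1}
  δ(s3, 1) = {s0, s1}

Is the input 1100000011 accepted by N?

Start: {s0}
read 1: {s0, s3}
read 1: {s0, s1, s3}
read 0: {s0, s1, s3}
read 0: {s0, s1, s3}
read 0: {s0, s1, s3}
read 0: {s0, s1, s3}
read 0: {s0, s1, s3}
read 0: {s0, s1, s3}
read 1: {s0, s1, s3}
read 1: {s0, s1, s3}
Reachable ∩ accepting = {s1} — nonempty.

accepted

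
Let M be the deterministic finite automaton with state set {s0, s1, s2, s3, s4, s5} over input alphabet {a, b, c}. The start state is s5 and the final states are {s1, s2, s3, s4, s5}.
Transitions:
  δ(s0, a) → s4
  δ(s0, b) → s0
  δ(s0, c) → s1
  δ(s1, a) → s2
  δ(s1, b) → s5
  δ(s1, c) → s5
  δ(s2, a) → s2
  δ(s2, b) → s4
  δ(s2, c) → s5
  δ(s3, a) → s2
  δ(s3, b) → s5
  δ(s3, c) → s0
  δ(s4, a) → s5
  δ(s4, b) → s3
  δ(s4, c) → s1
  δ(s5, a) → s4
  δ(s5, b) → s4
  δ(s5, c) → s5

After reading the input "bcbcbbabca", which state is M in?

s5 --b--> s4
s4 --c--> s1
s1 --b--> s5
s5 --c--> s5
s5 --b--> s4
s4 --b--> s3
s3 --a--> s2
s2 --b--> s4
s4 --c--> s1
s1 --a--> s2

s2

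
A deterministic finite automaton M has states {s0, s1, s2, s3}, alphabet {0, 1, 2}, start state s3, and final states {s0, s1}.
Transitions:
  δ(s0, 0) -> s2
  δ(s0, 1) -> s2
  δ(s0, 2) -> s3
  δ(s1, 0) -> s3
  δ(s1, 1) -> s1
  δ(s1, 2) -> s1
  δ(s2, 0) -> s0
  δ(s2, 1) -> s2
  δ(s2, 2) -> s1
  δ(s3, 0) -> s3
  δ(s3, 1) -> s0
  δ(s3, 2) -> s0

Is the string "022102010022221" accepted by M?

rejected

s3 --0--> s3
s3 --2--> s0
s0 --2--> s3
s3 --1--> s0
s0 --0--> s2
s2 --2--> s1
s1 --0--> s3
s3 --1--> s0
s0 --0--> s2
s2 --0--> s0
s0 --2--> s3
s3 --2--> s0
s0 --2--> s3
s3 --2--> s0
s0 --1--> s2
End in state s2, which is not an accepting state.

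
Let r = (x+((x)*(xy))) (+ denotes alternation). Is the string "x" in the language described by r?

The left alternative x matches x.

yes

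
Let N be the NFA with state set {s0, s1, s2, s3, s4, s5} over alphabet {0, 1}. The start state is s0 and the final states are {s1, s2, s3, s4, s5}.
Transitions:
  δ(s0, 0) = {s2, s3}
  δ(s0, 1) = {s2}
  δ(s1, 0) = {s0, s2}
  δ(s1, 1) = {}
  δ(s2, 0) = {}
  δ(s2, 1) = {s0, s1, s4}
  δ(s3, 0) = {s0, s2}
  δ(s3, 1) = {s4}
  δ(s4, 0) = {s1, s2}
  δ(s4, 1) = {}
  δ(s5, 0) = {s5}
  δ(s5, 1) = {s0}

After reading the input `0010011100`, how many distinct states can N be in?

Start: {s0}
read 0: {s2, s3}
read 0: {s0, s2}
read 1: {s0, s1, s2, s4}
read 0: {s0, s1, s2, s3}
read 0: {s0, s2, s3}
read 1: {s0, s1, s2, s4}
read 1: {s0, s1, s2, s4}
read 1: {s0, s1, s2, s4}
read 0: {s0, s1, s2, s3}
read 0: {s0, s2, s3}
Final reachable set {s0, s2, s3} has 3 states.

3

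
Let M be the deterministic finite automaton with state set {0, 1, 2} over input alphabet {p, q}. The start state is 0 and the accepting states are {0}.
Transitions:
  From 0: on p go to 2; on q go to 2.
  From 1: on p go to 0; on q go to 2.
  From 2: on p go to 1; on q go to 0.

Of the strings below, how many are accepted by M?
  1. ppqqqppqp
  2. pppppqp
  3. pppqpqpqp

ppqqqppqp: rejected
pppppqp: rejected
pppqpqpqp: rejected

0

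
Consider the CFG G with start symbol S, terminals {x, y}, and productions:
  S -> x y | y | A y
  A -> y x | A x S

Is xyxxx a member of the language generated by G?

no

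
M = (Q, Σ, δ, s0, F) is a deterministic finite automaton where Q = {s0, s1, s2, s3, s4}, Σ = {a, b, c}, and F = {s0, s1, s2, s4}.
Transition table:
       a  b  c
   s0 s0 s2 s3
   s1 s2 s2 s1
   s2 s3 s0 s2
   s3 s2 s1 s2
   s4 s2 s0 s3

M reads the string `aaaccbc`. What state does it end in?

s3

s0 --a--> s0
s0 --a--> s0
s0 --a--> s0
s0 --c--> s3
s3 --c--> s2
s2 --b--> s0
s0 --c--> s3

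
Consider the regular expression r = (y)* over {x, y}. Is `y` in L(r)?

yes

Split into 1 piece y; each matches y.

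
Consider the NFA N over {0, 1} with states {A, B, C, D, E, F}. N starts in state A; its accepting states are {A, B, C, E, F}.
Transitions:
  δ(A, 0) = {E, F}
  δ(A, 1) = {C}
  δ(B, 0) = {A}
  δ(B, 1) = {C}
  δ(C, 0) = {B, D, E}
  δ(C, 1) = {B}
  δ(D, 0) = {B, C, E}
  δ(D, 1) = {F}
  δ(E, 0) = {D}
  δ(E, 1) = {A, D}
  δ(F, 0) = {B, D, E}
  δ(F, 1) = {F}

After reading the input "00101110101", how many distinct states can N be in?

5

Start: {A}
read 0: {E, F}
read 0: {B, D, E}
read 1: {A, C, D, F}
read 0: {B, C, D, E, F}
read 1: {A, B, C, D, F}
read 1: {B, C, F}
read 1: {B, C, F}
read 0: {A, B, D, E}
read 1: {A, C, D, F}
read 0: {B, C, D, E, F}
read 1: {A, B, C, D, F}
Final reachable set {A, B, C, D, F} has 5 states.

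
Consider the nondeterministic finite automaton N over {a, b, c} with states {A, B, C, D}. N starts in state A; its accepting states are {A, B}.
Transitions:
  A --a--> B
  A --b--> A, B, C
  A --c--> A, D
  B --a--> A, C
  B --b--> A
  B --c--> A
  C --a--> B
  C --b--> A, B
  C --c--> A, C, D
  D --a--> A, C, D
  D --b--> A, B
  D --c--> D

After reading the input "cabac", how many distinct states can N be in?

3

Start: {A}
read c: {A, D}
read a: {A, B, C, D}
read b: {A, B, C}
read a: {A, B, C}
read c: {A, C, D}
Final reachable set {A, C, D} has 3 states.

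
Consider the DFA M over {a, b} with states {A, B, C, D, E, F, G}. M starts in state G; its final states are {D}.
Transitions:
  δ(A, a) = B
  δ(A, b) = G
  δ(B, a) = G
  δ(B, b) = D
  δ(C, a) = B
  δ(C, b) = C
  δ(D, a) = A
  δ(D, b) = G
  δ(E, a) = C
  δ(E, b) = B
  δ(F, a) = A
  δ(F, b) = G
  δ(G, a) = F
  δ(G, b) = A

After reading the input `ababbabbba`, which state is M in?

B

G --a--> F
F --b--> G
G --a--> F
F --b--> G
G --b--> A
A --a--> B
B --b--> D
D --b--> G
G --b--> A
A --a--> B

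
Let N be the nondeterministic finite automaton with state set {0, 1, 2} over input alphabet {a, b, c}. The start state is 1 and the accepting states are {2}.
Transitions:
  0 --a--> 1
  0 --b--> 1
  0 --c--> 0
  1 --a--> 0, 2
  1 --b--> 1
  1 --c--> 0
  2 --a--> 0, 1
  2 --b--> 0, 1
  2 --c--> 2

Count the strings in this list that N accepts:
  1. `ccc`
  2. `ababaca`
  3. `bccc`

`ccc`: rejected
`ababaca`: rejected
`bccc`: rejected

0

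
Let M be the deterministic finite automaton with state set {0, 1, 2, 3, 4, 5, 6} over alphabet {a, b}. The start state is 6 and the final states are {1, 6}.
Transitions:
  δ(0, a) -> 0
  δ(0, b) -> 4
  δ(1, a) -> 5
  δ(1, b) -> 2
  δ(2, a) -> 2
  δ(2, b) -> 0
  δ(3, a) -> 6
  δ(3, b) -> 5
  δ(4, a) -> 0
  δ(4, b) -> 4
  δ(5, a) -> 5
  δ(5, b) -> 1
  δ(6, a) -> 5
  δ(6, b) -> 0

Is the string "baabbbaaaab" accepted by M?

rejected

6 --b--> 0
0 --a--> 0
0 --a--> 0
0 --b--> 4
4 --b--> 4
4 --b--> 4
4 --a--> 0
0 --a--> 0
0 --a--> 0
0 --a--> 0
0 --b--> 4
End in state 4, which is not an accepting state.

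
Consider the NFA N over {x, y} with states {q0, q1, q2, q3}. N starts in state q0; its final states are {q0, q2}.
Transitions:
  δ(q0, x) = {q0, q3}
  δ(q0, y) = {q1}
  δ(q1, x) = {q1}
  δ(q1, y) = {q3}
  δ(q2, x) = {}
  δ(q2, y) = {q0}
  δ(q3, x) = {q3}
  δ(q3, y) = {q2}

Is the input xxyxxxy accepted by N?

Start: {q0}
read x: {q0, q3}
read x: {q0, q3}
read y: {q1, q2}
read x: {q1}
read x: {q1}
read x: {q1}
read y: {q3}
Reachable ∩ accepting = {} — empty.

rejected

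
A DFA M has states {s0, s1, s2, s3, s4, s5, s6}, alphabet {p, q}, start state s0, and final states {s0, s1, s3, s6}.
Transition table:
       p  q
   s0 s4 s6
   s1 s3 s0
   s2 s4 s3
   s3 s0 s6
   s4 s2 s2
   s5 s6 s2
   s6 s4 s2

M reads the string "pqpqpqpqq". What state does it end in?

s0 --p--> s4
s4 --q--> s2
s2 --p--> s4
s4 --q--> s2
s2 --p--> s4
s4 --q--> s2
s2 --p--> s4
s4 --q--> s2
s2 --q--> s3

s3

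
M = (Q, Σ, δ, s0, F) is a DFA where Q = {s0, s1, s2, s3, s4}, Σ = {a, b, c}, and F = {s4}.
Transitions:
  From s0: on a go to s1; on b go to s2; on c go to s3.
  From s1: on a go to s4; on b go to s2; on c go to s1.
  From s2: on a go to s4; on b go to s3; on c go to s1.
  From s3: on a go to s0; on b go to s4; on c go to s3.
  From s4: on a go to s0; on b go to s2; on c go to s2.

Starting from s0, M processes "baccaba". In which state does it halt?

s0 --b--> s2
s2 --a--> s4
s4 --c--> s2
s2 --c--> s1
s1 --a--> s4
s4 --b--> s2
s2 --a--> s4

s4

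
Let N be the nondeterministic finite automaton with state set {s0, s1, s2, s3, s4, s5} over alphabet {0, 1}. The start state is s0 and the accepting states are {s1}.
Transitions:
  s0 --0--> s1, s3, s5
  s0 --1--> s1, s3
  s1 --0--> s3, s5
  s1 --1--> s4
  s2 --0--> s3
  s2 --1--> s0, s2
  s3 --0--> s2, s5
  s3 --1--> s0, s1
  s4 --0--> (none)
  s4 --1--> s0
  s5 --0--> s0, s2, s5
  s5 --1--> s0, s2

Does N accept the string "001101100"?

rejected

Start: {s0}
read 0: {s1, s3, s5}
read 0: {s0, s2, s3, s5}
read 1: {s0, s1, s2, s3}
read 1: {s0, s1, s2, s3, s4}
read 0: {s1, s2, s3, s5}
read 1: {s0, s1, s2, s4}
read 1: {s0, s1, s2, s3, s4}
read 0: {s1, s2, s3, s5}
read 0: {s0, s2, s3, s5}
Reachable ∩ accepting = {} — empty.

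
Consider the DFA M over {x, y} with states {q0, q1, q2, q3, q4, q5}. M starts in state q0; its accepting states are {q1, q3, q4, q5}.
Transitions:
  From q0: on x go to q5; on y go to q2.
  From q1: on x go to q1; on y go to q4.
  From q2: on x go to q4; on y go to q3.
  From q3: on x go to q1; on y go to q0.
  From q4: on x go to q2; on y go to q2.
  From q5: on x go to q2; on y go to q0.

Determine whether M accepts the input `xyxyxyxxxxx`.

accepted

q0 --x--> q5
q5 --y--> q0
q0 --x--> q5
q5 --y--> q0
q0 --x--> q5
q5 --y--> q0
q0 --x--> q5
q5 --x--> q2
q2 --x--> q4
q4 --x--> q2
q2 --x--> q4
End in state q4, which is an accepting state.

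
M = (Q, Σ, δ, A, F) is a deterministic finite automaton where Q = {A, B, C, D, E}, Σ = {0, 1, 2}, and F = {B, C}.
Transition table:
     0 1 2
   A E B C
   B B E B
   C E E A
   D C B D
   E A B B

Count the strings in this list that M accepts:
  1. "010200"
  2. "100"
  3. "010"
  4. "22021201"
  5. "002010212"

4

"010200": accepted
"100": accepted
"010": accepted
"22021201": rejected
"002010212": accepted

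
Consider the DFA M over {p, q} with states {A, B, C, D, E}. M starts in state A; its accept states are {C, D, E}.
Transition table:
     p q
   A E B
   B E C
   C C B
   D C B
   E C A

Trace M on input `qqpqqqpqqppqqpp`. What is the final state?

C

A --q--> B
B --q--> C
C --p--> C
C --q--> B
B --q--> C
C --q--> B
B --p--> E
E --q--> A
A --q--> B
B --p--> E
E --p--> C
C --q--> B
B --q--> C
C --p--> C
C --p--> C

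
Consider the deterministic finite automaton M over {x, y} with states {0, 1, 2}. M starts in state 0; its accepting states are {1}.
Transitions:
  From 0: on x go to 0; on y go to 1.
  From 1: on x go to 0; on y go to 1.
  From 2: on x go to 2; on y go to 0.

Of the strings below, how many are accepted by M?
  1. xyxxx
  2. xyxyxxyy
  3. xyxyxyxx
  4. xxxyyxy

2

xyxxx: rejected
xyxyxxyy: accepted
xyxyxyxx: rejected
xxxyyxy: accepted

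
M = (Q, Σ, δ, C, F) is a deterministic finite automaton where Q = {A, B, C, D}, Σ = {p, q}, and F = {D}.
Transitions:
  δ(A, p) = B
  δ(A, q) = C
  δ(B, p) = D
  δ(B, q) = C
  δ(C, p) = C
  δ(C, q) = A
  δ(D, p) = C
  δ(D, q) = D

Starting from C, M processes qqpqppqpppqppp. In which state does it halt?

C --q--> A
A --q--> C
C --p--> C
C --q--> A
A --p--> B
B --p--> D
D --q--> D
D --p--> C
C --p--> C
C --p--> C
C --q--> A
A --p--> B
B --p--> D
D --p--> C

C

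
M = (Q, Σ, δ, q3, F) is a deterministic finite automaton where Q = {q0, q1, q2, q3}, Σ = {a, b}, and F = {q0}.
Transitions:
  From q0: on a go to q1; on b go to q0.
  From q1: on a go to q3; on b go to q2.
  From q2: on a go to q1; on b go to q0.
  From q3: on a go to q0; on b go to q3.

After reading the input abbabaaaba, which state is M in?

q1

q3 --a--> q0
q0 --b--> q0
q0 --b--> q0
q0 --a--> q1
q1 --b--> q2
q2 --a--> q1
q1 --a--> q3
q3 --a--> q0
q0 --b--> q0
q0 --a--> q1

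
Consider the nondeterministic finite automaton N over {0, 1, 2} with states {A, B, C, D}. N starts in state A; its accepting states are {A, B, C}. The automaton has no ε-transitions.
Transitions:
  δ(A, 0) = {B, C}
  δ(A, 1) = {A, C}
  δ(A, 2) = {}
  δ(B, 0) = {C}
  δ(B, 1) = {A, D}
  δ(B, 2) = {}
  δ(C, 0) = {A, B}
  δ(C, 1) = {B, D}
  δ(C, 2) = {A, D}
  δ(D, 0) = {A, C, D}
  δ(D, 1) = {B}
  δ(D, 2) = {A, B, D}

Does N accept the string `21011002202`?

Start: {A}
read 2: {}
The reachable set is empty and stays empty for the remaining 10 symbols.
Reachable ∩ accepting = {} — empty.

rejected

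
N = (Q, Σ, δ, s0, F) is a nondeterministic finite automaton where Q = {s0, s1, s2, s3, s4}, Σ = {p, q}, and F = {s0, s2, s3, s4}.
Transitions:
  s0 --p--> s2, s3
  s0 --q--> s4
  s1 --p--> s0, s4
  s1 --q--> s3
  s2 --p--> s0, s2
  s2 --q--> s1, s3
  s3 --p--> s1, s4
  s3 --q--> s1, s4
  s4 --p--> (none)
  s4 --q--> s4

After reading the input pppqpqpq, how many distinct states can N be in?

Start: {s0}
read p: {s2, s3}
read p: {s0, s1, s2, s4}
read p: {s0, s2, s3, s4}
read q: {s1, s3, s4}
read p: {s0, s1, s4}
read q: {s3, s4}
read p: {s1, s4}
read q: {s3, s4}
Final reachable set {s3, s4} has 2 states.

2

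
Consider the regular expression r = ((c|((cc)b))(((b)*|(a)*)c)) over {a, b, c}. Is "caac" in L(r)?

Split as c·aac: (c|((cc)b)) matches c and (((b)*|(a)*)c) matches aac.

yes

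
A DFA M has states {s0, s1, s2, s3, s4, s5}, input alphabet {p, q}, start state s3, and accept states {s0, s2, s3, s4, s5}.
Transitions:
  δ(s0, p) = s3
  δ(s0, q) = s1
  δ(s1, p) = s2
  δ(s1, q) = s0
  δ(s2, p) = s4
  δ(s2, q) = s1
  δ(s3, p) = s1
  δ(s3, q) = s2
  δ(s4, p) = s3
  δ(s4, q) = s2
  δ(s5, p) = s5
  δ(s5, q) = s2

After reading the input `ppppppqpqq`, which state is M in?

s0

s3 --p--> s1
s1 --p--> s2
s2 --p--> s4
s4 --p--> s3
s3 --p--> s1
s1 --p--> s2
s2 --q--> s1
s1 --p--> s2
s2 --q--> s1
s1 --q--> s0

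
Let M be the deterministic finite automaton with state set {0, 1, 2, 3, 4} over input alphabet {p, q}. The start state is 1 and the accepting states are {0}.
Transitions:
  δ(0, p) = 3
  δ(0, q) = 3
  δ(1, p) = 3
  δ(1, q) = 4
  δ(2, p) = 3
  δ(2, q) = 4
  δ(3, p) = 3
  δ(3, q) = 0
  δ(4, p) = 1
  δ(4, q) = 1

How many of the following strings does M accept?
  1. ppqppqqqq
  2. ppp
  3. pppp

ppqppqqqq: rejected
ppp: rejected
pppp: rejected

0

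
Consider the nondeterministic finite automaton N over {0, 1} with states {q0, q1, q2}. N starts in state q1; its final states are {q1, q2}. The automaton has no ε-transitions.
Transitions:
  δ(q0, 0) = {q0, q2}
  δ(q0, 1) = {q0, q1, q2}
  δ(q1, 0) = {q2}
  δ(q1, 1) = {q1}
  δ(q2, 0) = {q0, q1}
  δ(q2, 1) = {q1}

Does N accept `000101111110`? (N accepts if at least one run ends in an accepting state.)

Start: {q1}
read 0: {q2}
read 0: {q0, q1}
read 0: {q0, q2}
read 1: {q0, q1, q2}
read 0: {q0, q1, q2}
read 1: {q0, q1, q2}
read 1: {q0, q1, q2}
read 1: {q0, q1, q2}
read 1: {q0, q1, q2}
read 1: {q0, q1, q2}
read 1: {q0, q1, q2}
read 0: {q0, q1, q2}
Reachable ∩ accepting = {q1, q2} — nonempty.

accepted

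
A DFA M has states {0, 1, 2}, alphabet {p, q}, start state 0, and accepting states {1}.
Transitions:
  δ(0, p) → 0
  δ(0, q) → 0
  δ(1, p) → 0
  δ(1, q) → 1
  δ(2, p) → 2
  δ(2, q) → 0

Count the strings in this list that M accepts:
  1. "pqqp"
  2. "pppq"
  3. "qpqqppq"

0

"pqqp": rejected
"pppq": rejected
"qpqqppq": rejected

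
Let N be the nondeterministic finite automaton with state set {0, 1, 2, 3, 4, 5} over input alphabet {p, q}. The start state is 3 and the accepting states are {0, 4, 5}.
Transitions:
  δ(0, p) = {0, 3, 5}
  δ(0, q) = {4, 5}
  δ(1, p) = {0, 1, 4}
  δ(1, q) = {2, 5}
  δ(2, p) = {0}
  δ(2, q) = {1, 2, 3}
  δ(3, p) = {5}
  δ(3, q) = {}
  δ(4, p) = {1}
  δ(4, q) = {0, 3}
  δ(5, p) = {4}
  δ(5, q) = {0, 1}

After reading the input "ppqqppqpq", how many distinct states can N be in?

Start: {3}
read p: {5}
read p: {4}
read q: {0, 3}
read q: {4, 5}
read p: {1, 4}
read p: {0, 1, 4}
read q: {0, 2, 3, 4, 5}
read p: {0, 1, 3, 4, 5}
read q: {0, 1, 2, 3, 4, 5}
Final reachable set {0, 1, 2, 3, 4, 5} has 6 states.

6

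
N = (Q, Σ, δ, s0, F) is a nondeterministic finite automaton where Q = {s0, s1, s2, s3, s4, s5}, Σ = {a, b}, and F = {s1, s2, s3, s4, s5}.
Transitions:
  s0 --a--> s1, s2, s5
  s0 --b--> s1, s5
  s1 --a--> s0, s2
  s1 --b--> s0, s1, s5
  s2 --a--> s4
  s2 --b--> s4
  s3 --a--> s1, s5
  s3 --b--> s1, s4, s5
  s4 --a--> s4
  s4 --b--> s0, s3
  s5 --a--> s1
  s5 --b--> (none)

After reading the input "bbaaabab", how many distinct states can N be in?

Start: {s0}
read b: {s1, s5}
read b: {s0, s1, s5}
read a: {s0, s1, s2, s5}
read a: {s0, s1, s2, s4, s5}
read a: {s0, s1, s2, s4, s5}
read b: {s0, s1, s3, s4, s5}
read a: {s0, s1, s2, s4, s5}
read b: {s0, s1, s3, s4, s5}
Final reachable set {s0, s1, s3, s4, s5} has 5 states.

5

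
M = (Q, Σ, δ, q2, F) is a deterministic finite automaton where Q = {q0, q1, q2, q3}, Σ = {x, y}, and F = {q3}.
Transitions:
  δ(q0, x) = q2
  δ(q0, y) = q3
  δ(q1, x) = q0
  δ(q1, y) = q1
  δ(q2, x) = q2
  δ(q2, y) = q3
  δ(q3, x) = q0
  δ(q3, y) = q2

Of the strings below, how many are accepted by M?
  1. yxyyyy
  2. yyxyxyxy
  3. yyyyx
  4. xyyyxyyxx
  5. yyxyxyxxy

2

yxyyyy: rejected
yyxyxyxy: accepted
yyyyx: rejected
xyyyxyyxx: rejected
yyxyxyxxy: accepted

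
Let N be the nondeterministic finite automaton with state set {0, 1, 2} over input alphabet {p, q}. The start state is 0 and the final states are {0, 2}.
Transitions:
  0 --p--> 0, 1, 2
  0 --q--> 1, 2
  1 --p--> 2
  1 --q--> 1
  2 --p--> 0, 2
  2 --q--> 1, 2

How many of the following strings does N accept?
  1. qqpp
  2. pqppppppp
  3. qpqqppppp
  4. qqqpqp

qqpp: accepted
pqppppppp: accepted
qpqqppppp: accepted
qqqpqp: accepted

4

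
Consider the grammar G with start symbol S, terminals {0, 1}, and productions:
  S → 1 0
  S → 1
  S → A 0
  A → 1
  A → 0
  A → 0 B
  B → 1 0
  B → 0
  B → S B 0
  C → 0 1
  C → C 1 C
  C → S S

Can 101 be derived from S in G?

no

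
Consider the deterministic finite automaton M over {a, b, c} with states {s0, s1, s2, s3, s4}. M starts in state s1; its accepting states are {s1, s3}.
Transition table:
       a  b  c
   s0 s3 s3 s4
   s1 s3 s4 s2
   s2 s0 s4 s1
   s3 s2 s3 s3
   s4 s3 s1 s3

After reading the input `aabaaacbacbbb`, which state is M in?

s3

s1 --a--> s3
s3 --a--> s2
s2 --b--> s4
s4 --a--> s3
s3 --a--> s2
s2 --a--> s0
s0 --c--> s4
s4 --b--> s1
s1 --a--> s3
s3 --c--> s3
s3 --b--> s3
s3 --b--> s3
s3 --b--> s3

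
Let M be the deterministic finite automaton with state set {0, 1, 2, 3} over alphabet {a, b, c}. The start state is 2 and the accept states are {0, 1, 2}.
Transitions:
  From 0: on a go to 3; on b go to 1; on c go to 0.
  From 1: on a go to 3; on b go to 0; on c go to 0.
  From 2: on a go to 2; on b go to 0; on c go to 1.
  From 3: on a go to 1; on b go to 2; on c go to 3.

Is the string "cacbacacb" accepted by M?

2 --c--> 1
1 --a--> 3
3 --c--> 3
3 --b--> 2
2 --a--> 2
2 --c--> 1
1 --a--> 3
3 --c--> 3
3 --b--> 2
End in state 2, which is an accepting state.

accepted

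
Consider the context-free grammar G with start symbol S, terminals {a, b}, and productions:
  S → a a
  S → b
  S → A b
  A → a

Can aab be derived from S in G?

no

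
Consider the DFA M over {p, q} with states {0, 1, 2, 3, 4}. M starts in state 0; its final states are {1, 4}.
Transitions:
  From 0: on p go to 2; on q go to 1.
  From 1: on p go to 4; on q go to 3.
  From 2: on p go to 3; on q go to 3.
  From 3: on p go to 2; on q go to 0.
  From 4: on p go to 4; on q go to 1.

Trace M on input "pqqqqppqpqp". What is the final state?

0 --p--> 2
2 --q--> 3
3 --q--> 0
0 --q--> 1
1 --q--> 3
3 --p--> 2
2 --p--> 3
3 --q--> 0
0 --p--> 2
2 --q--> 3
3 --p--> 2

2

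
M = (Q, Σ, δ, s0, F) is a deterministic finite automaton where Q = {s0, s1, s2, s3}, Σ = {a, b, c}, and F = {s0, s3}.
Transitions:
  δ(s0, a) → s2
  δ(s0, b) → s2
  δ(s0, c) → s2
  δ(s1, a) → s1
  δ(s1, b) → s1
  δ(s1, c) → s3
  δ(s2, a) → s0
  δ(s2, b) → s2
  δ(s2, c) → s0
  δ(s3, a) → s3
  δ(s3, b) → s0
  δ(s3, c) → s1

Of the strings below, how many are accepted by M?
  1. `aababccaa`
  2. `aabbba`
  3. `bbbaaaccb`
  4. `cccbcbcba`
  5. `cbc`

`aababccaa`: rejected
`aabbba`: accepted
`bbbaaaccb`: rejected
`cccbcbcba`: accepted
`cbc`: accepted

3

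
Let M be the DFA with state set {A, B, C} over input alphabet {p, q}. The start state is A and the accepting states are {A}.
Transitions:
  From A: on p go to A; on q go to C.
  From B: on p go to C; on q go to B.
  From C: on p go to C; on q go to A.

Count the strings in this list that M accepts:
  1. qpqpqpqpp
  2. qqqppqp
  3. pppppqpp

2

qpqpqpqpp: accepted
qqqppqp: accepted
pppppqpp: rejected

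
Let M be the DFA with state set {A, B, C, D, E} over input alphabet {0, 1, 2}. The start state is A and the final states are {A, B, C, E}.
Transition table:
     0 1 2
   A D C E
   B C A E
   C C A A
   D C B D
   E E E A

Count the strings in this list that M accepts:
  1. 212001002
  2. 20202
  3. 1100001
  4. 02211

212001002: accepted
20202: rejected
1100001: accepted
02211: accepted

3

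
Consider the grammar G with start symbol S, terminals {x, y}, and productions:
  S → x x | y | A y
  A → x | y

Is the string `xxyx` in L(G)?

no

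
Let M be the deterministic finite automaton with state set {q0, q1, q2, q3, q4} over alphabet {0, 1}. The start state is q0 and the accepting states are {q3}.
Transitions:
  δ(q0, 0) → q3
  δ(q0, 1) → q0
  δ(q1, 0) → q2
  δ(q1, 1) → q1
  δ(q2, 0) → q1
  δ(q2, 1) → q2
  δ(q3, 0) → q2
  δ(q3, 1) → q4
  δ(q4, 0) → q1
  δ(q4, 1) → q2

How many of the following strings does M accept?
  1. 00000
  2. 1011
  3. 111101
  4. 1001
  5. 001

0

00000: rejected
1011: rejected
111101: rejected
1001: rejected
001: rejected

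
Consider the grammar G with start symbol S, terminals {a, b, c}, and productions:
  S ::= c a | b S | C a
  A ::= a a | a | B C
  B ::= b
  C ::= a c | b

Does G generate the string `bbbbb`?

no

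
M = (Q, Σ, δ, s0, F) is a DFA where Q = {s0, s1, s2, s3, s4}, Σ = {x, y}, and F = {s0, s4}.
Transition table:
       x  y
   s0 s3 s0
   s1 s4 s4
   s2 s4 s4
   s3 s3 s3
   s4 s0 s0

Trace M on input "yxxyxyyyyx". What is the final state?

s3

s0 --y--> s0
s0 --x--> s3
s3 --x--> s3
s3 --y--> s3
s3 --x--> s3
s3 --y--> s3
s3 --y--> s3
s3 --y--> s3
s3 --y--> s3
s3 --x--> s3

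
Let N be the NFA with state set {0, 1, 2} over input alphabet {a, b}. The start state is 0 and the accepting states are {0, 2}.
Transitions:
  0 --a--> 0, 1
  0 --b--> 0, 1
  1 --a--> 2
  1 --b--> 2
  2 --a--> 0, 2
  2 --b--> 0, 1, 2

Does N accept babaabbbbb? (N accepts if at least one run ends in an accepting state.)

accepted

Start: {0}
read b: {0, 1}
read a: {0, 1, 2}
read b: {0, 1, 2}
read a: {0, 1, 2}
read a: {0, 1, 2}
read b: {0, 1, 2}
read b: {0, 1, 2}
read b: {0, 1, 2}
read b: {0, 1, 2}
read b: {0, 1, 2}
Reachable ∩ accepting = {0, 2} — nonempty.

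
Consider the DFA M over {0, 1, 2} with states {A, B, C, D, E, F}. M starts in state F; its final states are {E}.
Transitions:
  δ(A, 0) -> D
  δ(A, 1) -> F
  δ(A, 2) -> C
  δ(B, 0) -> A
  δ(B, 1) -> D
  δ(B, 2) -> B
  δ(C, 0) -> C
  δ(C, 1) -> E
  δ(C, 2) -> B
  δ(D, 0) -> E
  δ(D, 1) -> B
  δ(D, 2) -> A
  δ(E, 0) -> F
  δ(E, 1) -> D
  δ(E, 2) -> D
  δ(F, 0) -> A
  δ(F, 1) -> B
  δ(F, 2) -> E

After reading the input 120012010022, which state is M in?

C

F --1--> B
B --2--> B
B --0--> A
A --0--> D
D --1--> B
B --2--> B
B --0--> A
A --1--> F
F --0--> A
A --0--> D
D --2--> A
A --2--> C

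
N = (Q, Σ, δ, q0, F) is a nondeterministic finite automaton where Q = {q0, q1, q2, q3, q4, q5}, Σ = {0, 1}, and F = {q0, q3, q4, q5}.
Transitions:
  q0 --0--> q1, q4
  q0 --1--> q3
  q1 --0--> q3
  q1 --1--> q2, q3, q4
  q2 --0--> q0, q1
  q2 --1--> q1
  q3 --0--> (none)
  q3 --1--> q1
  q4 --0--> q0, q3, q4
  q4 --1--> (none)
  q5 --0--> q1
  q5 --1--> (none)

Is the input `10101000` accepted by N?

Start: {q0}
read 1: {q3}
read 0: {}
The reachable set is empty and stays empty for the remaining 6 symbols.
Reachable ∩ accepting = {} — empty.

rejected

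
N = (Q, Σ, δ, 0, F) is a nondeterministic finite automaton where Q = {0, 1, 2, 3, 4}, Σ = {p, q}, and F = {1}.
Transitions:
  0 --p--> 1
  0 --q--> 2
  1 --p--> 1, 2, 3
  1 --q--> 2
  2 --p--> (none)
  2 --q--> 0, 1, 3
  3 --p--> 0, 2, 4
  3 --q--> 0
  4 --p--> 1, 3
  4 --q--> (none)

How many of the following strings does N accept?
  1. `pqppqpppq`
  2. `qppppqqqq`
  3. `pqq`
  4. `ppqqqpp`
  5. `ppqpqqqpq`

3

`pqppqpppq`: rejected
`qppppqqqq`: rejected
`pqq`: accepted
`ppqqqpp`: accepted
`ppqpqqqpq`: accepted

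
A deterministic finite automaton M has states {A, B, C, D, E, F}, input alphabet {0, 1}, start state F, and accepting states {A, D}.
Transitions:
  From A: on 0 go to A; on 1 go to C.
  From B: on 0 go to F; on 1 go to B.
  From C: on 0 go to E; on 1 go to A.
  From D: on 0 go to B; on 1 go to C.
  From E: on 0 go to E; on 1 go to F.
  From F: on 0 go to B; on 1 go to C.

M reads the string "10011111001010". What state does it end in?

F --1--> C
C --0--> E
E --0--> E
E --1--> F
F --1--> C
C --1--> A
A --1--> C
C --1--> A
A --0--> A
A --0--> A
A --1--> C
C --0--> E
E --1--> F
F --0--> B

B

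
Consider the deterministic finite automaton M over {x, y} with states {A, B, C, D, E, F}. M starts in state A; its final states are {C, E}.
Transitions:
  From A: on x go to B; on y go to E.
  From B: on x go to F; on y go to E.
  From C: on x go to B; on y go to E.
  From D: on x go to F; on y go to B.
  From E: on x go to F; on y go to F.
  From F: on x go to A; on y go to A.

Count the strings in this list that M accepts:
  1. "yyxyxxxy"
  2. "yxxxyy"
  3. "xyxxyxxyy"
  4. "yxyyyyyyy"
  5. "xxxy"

"yyxyxxxy": accepted
"yxxxyy": rejected
"xyxxyxxyy": rejected
"yxyyyyyyy": rejected
"xxxy": accepted

2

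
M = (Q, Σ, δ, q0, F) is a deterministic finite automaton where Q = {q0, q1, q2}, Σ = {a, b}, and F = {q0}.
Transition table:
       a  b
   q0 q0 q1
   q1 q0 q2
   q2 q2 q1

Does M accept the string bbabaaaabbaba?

q0 --b--> q1
q1 --b--> q2
q2 --a--> q2
q2 --b--> q1
q1 --a--> q0
q0 --a--> q0
q0 --a--> q0
q0 --a--> q0
q0 --b--> q1
q1 --b--> q2
q2 --a--> q2
q2 --b--> q1
q1 --a--> q0
End in state q0, which is an accepting state.

accepted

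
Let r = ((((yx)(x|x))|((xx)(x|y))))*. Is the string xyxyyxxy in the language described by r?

xyxyyxxy cannot be split into zero or more pieces each matching (((yx)(x|x))|((xx)(x|y))).

no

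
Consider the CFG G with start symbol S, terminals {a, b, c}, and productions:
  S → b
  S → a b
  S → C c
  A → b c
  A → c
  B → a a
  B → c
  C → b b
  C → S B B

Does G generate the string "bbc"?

yes

S ⇒ Cc ⇒ bbc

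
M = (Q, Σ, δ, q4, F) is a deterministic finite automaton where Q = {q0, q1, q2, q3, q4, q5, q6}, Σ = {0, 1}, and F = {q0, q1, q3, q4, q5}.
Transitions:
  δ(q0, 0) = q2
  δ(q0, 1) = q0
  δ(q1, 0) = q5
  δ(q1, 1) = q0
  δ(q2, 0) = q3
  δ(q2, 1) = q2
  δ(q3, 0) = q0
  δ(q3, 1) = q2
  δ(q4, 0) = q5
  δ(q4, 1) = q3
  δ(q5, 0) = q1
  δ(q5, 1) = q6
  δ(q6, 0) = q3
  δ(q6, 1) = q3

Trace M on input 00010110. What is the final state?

q4 --0--> q5
q5 --0--> q1
q1 --0--> q5
q5 --1--> q6
q6 --0--> q3
q3 --1--> q2
q2 --1--> q2
q2 --0--> q3

q3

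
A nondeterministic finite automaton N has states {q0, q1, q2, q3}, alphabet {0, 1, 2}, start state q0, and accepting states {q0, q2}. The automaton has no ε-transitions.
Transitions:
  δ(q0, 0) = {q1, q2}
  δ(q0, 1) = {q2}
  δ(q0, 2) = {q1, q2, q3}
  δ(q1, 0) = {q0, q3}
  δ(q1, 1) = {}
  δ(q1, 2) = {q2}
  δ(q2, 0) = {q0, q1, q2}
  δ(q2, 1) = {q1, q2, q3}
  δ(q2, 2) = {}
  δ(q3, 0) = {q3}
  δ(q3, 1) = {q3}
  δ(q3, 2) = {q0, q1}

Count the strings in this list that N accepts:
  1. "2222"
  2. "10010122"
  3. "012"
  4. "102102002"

"2222": accepted
"10010122": accepted
"012": accepted
"102102002": accepted

4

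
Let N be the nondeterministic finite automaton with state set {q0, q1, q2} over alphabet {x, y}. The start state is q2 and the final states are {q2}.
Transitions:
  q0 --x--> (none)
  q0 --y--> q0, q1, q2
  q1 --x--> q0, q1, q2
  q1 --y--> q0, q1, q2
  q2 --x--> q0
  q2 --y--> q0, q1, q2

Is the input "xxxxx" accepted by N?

rejected

Start: {q2}
read x: {q0}
read x: {}
The reachable set is empty and stays empty for the remaining 3 symbols.
Reachable ∩ accepting = {} — empty.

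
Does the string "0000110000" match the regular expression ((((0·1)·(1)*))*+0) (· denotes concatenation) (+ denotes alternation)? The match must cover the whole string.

Neither (((0·1)·(1)*))* nor 0 matches 0000110000.

no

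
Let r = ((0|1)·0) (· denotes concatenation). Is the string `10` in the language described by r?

Split as 1·0: (0|1) matches 1 and 0 matches 0.

yes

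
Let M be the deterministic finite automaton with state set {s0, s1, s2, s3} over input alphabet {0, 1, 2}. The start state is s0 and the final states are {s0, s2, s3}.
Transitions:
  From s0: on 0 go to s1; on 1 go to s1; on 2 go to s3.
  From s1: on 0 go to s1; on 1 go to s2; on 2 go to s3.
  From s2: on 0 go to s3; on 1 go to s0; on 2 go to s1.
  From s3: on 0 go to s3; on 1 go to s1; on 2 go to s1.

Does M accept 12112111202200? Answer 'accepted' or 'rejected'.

accepted

s0 --1--> s1
s1 --2--> s3
s3 --1--> s1
s1 --1--> s2
s2 --2--> s1
s1 --1--> s2
s2 --1--> s0
s0 --1--> s1
s1 --2--> s3
s3 --0--> s3
s3 --2--> s1
s1 --2--> s3
s3 --0--> s3
s3 --0--> s3
End in state s3, which is an accepting state.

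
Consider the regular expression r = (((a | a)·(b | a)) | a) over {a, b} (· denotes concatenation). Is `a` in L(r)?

The right alternative a matches a.

yes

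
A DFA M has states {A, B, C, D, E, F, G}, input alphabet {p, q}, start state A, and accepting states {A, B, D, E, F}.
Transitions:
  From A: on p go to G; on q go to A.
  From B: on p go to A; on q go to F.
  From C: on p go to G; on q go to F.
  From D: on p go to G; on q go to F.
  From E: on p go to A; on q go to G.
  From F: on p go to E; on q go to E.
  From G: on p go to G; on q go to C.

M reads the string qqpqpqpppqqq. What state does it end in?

E

A --q--> A
A --q--> A
A --p--> G
G --q--> C
C --p--> G
G --q--> C
C --p--> G
G --p--> G
G --p--> G
G --q--> C
C --q--> F
F --q--> E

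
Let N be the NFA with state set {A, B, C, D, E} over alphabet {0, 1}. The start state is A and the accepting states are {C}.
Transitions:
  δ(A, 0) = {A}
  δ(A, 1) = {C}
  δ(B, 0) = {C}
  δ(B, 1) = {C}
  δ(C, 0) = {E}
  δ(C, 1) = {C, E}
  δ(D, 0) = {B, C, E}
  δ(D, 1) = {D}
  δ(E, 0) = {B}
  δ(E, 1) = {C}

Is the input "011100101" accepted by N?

accepted

Start: {A}
read 0: {A}
read 1: {C}
read 1: {C, E}
read 1: {C, E}
read 0: {B, E}
read 0: {B, C}
read 1: {C, E}
read 0: {B, E}
read 1: {C}
Reachable ∩ accepting = {C} — nonempty.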